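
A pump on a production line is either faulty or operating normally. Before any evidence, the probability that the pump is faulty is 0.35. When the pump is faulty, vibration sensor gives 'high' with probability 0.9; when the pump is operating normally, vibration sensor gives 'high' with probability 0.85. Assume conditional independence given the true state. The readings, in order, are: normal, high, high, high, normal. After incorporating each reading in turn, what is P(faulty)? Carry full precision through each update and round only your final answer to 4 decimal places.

After 'normal': P(faulty) = 0.1·0.3500 / (0.1·0.3500 + 0.15·0.6500) ≈ 0.2642
After 'high': P(faulty) = 0.9·0.2642 / (0.9·0.2642 + 0.85·0.7358) ≈ 0.2754
After 'high': P(faulty) = 0.9·0.2754 / (0.9·0.2754 + 0.85·0.7246) ≈ 0.2870
After 'high': P(faulty) = 0.9·0.2870 / (0.9·0.2870 + 0.85·0.7130) ≈ 0.2988
After 'normal': P(faulty) = 0.1·0.2988 / (0.1·0.2988 + 0.15·0.7012) ≈ 0.2212

0.2212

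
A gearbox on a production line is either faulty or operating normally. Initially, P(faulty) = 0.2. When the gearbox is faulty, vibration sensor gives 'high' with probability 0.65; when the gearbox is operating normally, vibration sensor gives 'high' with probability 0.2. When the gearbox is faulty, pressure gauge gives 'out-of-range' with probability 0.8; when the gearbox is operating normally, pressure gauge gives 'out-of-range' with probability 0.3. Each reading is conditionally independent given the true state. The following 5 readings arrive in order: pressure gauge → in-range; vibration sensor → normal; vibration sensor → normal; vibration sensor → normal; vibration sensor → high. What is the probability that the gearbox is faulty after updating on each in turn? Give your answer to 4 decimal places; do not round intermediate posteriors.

After pressure gauge='in-range': P(faulty) = 0.2·0.2000 / (0.2·0.2000 + 0.7·0.8000) ≈ 0.0667
After vibration sensor='normal': P(faulty) = 0.35·0.0667 / (0.35·0.0667 + 0.8·0.9333) ≈ 0.0303
After vibration sensor='normal': P(faulty) = 0.35·0.0303 / (0.35·0.0303 + 0.8·0.9697) ≈ 0.0135
After vibration sensor='normal': P(faulty) = 0.35·0.0135 / (0.35·0.0135 + 0.8·0.9865) ≈ 0.0059
After vibration sensor='high': P(faulty) = 0.65·0.0059 / (0.65·0.0059 + 0.2·0.9941) ≈ 0.0191

0.0191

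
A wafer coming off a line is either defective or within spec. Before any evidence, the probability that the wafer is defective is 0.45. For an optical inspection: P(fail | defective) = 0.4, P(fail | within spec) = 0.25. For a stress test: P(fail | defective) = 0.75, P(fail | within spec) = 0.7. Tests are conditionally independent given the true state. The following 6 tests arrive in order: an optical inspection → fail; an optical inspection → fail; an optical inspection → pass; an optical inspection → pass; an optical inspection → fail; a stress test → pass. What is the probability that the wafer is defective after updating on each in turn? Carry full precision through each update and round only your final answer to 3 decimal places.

After an optical inspection='fail': P(defective) = 0.4·0.4500 / (0.4·0.4500 + 0.25·0.5500) ≈ 0.5669
After an optical inspection='fail': P(defective) = 0.4·0.5669 / (0.4·0.5669 + 0.25·0.4331) ≈ 0.6769
After an optical inspection='pass': P(defective) = 0.6·0.6769 / (0.6·0.6769 + 0.75·0.3231) ≈ 0.6263
After an optical inspection='pass': P(defective) = 0.6·0.6263 / (0.6·0.6263 + 0.75·0.3737) ≈ 0.5727
After an optical inspection='fail': P(defective) = 0.4·0.5727 / (0.4·0.5727 + 0.25·0.4273) ≈ 0.6820
After a stress test='pass': P(defective) = 0.25·0.6820 / (0.25·0.6820 + 0.3·0.3180) ≈ 0.6412

0.641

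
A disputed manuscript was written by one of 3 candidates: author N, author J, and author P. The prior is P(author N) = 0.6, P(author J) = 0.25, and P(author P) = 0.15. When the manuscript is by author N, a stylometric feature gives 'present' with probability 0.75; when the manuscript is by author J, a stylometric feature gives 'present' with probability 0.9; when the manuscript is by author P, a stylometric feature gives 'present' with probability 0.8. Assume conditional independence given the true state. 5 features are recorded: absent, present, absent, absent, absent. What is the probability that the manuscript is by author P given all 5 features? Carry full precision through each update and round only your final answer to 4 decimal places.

0.0973

After 'absent': normaliser = 0.25·0.6000 + 0.1·0.2500 + 0.2·0.1500; P(author N) ≈ 0.7317, P(author J) ≈ 0.1220, P(author P) ≈ 0.1463
After 'present': normaliser = 0.75·0.7317 + 0.9·0.1220 + 0.8·0.1463; P(author N) ≈ 0.7075, P(author J) ≈ 0.1415, P(author P) ≈ 0.1509
After 'absent': normaliser = 0.25·0.7075 + 0.1·0.1415 + 0.2·0.1509; P(author N) ≈ 0.7996, P(author J) ≈ 0.0640, P(author P) ≈ 0.1365
After 'absent': normaliser = 0.25·0.7996 + 0.1·0.0640 + 0.2·0.1365; P(author N) ≈ 0.8558, P(author J) ≈ 0.0274, P(author P) ≈ 0.1168
After 'absent': normaliser = 0.25·0.8558 + 0.1·0.0274 + 0.2·0.1168; P(author N) ≈ 0.8912, P(author J) ≈ 0.0114, P(author P) ≈ 0.0973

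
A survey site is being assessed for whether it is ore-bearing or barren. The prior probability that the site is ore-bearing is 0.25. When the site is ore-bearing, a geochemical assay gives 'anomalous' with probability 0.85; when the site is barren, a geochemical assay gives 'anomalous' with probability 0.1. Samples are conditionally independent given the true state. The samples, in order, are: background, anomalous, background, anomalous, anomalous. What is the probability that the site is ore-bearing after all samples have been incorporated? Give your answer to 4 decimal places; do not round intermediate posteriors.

Each posterior becomes the prior for the next update.
After 'background': P(ore) = 0.15·0.2500 / (0.15·0.2500 + 0.9·0.7500) ≈ 0.0526
After 'anomalous': P(ore) = 0.85·0.0526 / (0.85·0.0526 + 0.1·0.9474) ≈ 0.3208
After 'background': P(ore) = 0.15·0.3208 / (0.15·0.3208 + 0.9·0.6792) ≈ 0.0730
After 'anomalous': P(ore) = 0.85·0.0730 / (0.85·0.0730 + 0.1·0.9270) ≈ 0.4008
After 'anomalous': P(ore) = 0.85·0.4008 / (0.85·0.4008 + 0.1·0.5992) ≈ 0.8504

0.8504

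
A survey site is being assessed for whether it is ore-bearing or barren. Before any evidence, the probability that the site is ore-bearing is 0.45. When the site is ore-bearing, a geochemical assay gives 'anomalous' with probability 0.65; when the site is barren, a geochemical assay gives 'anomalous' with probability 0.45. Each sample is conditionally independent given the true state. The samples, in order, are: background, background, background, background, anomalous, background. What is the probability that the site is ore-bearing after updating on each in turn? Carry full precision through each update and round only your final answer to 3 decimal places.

0.110

After 'background': P(ore) = 0.35·0.4500 / (0.35·0.4500 + 0.55·0.5500) ≈ 0.3424
After 'background': P(ore) = 0.35·0.3424 / (0.35·0.3424 + 0.55·0.6576) ≈ 0.2489
After 'background': P(ore) = 0.35·0.2489 / (0.35·0.2489 + 0.55·0.7511) ≈ 0.1741
After 'background': P(ore) = 0.35·0.1741 / (0.35·0.1741 + 0.55·0.8259) ≈ 0.1183
After 'anomalous': P(ore) = 0.65·0.1183 / (0.65·0.1183 + 0.45·0.8817) ≈ 0.1623
After 'background': P(ore) = 0.35·0.1623 / (0.35·0.1623 + 0.55·0.8377) ≈ 0.1098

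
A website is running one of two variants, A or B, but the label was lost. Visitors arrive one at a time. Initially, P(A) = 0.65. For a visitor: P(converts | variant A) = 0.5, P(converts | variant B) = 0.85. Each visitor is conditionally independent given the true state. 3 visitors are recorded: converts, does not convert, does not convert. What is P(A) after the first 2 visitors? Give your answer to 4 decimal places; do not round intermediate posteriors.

After 'converts': P(A) = 0.5·0.6500 / (0.5·0.6500 + 0.85·0.3500) ≈ 0.5221
After 'does not convert': P(A) = 0.5·0.5221 / (0.5·0.5221 + 0.15·0.4779) ≈ 0.7846

0.7846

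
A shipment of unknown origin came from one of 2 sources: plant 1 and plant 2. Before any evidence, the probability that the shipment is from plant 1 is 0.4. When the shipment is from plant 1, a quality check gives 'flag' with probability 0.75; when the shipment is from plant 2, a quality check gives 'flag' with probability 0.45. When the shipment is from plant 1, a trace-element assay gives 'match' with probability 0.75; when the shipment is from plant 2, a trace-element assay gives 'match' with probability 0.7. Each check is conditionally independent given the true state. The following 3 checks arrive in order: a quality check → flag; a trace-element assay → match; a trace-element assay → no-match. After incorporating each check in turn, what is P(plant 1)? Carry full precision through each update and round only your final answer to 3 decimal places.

After a quality check='flag': P(plant 1) = 0.75·0.4000 / (0.75·0.4000 + 0.45·0.6000) ≈ 0.5263
After a trace-element assay='match': P(plant 1) = 0.75·0.5263 / (0.75·0.5263 + 0.7·0.4737) ≈ 0.5435
After a trace-element assay='no-match': P(plant 1) = 0.25·0.5435 / (0.25·0.5435 + 0.3·0.4565) ≈ 0.4980

0.498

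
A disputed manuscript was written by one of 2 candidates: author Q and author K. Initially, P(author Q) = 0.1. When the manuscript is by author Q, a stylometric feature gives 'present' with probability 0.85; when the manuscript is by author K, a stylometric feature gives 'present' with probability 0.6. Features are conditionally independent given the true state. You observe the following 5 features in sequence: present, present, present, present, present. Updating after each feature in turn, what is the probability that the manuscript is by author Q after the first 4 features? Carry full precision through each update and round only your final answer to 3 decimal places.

0.309

After 'present': P(author Q) = 0.85·0.1000 / (0.85·0.1000 + 0.6·0.9000) ≈ 0.1360
After 'present': P(author Q) = 0.85·0.1360 / (0.85·0.1360 + 0.6·0.8640) ≈ 0.1823
After 'present': P(author Q) = 0.85·0.1823 / (0.85·0.1823 + 0.6·0.8177) ≈ 0.2401
After 'present': P(author Q) = 0.85·0.2401 / (0.85·0.2401 + 0.6·0.7599) ≈ 0.3092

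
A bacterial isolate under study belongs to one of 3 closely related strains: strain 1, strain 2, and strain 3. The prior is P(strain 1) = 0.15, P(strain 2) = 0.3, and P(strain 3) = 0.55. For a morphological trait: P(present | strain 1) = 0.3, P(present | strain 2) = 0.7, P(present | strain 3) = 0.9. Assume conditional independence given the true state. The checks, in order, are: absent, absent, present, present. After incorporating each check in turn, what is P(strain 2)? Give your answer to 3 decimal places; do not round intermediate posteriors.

Apply Bayes' rule sequentially, carrying P(strain 2) forward.
After 'absent': normaliser = 0.7·0.1500 + 0.3·0.3000 + 0.1·0.5500; P(strain 1) ≈ 0.4200, P(strain 2) ≈ 0.3600, P(strain 3) ≈ 0.2200
After 'absent': normaliser = 0.7·0.4200 + 0.3·0.3600 + 0.1·0.2200; P(strain 1) ≈ 0.6934, P(strain 2) ≈ 0.2547, P(strain 3) ≈ 0.0519
After 'present': normaliser = 0.3·0.6934 + 0.7·0.2547 + 0.9·0.0519; P(strain 1) ≈ 0.4804, P(strain 2) ≈ 0.4118, P(strain 3) ≈ 0.1078
After 'present': normaliser = 0.3·0.4804 + 0.7·0.4118 + 0.9·0.1078; P(strain 1) ≈ 0.2722, P(strain 2) ≈ 0.5444, P(strain 3) ≈ 0.1833

0.544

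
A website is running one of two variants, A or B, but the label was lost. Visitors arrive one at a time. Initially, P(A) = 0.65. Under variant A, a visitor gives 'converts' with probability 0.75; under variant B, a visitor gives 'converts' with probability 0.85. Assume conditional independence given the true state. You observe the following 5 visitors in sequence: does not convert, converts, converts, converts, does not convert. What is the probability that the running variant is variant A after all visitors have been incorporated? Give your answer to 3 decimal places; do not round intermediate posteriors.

After 'does not convert': P(A) = 0.25·0.6500 / (0.25·0.6500 + 0.15·0.3500) ≈ 0.7558
After 'converts': P(A) = 0.75·0.7558 / (0.75·0.7558 + 0.85·0.2442) ≈ 0.7320
After 'converts': P(A) = 0.75·0.7320 / (0.75·0.7320 + 0.85·0.2680) ≈ 0.7067
After 'converts': P(A) = 0.75·0.7067 / (0.75·0.7067 + 0.85·0.2933) ≈ 0.6801
After 'does not convert': P(A) = 0.25·0.6801 / (0.25·0.6801 + 0.15·0.3199) ≈ 0.7799

0.780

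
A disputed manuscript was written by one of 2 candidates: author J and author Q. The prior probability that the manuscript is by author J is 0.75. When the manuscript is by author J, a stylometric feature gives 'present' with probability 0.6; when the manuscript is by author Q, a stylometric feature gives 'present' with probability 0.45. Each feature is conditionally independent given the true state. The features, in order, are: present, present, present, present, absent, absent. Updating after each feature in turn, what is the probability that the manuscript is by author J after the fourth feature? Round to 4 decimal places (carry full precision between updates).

0.9046

Each posterior becomes the prior for the next update.
After 'present': P(author J) = 0.6·0.7500 / (0.6·0.7500 + 0.45·0.2500) ≈ 0.8000
After 'present': P(author J) = 0.6·0.8000 / (0.6·0.8000 + 0.45·0.2000) ≈ 0.8421
After 'present': P(author J) = 0.6·0.8421 / (0.6·0.8421 + 0.45·0.1579) ≈ 0.8767
After 'present': P(author J) = 0.6·0.8767 / (0.6·0.8767 + 0.45·0.1233) ≈ 0.9046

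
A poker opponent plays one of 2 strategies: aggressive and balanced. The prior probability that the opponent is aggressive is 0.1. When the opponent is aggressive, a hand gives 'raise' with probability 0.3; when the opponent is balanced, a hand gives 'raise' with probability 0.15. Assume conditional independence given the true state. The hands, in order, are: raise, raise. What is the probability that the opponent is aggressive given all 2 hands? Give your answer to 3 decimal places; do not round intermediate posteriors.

0.308

After 'raise': P(aggressive) = 0.3·0.1000 / (0.3·0.1000 + 0.15·0.9000) ≈ 0.1818
After 'raise': P(aggressive) = 0.3·0.1818 / (0.3·0.1818 + 0.15·0.8182) ≈ 0.3077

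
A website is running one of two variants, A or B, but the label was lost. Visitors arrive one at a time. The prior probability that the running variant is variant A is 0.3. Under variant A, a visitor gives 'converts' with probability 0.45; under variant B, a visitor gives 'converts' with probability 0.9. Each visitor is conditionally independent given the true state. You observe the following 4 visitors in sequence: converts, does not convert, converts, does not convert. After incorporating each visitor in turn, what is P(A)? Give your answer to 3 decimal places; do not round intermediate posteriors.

After 'converts': P(A) = 0.45·0.3000 / (0.45·0.3000 + 0.9·0.7000) ≈ 0.1765
After 'does not convert': P(A) = 0.55·0.1765 / (0.55·0.1765 + 0.1·0.8235) ≈ 0.5410
After 'converts': P(A) = 0.45·0.5410 / (0.45·0.5410 + 0.9·0.4590) ≈ 0.3708
After 'does not convert': P(A) = 0.55·0.3708 / (0.55·0.3708 + 0.1·0.6292) ≈ 0.7642

0.764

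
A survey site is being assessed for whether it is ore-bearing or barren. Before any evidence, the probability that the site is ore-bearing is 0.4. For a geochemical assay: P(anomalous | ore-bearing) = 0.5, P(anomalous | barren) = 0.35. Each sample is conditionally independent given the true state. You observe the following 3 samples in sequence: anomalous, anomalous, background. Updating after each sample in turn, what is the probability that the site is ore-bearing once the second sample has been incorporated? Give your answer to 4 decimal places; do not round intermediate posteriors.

0.5764

After 'anomalous': P(ore) = 0.5·0.4000 / (0.5·0.4000 + 0.35·0.6000) ≈ 0.4878
After 'anomalous': P(ore) = 0.5·0.4878 / (0.5·0.4878 + 0.35·0.5122) ≈ 0.5764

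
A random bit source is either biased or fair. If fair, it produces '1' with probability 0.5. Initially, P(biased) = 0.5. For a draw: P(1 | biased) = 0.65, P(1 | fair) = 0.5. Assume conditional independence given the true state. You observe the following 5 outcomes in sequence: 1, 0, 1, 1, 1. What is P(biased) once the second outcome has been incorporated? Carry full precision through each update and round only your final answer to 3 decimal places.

0.476

Each posterior becomes the prior for the next update.
After '1': P(biased) = 0.65·0.5000 / (0.65·0.5000 + 0.5·0.5000) ≈ 0.5652
After '0': P(biased) = 0.35·0.5652 / (0.35·0.5652 + 0.5·0.4348) ≈ 0.4764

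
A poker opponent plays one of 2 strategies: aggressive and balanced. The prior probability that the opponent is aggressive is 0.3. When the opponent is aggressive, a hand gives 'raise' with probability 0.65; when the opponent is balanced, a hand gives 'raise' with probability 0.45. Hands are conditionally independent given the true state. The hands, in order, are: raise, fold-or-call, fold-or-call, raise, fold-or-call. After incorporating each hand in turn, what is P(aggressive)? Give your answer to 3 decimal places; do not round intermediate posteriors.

After 'raise': P(aggressive) = 0.65·0.3000 / (0.65·0.3000 + 0.45·0.7000) ≈ 0.3824
After 'fold-or-call': P(aggressive) = 0.35·0.3824 / (0.35·0.3824 + 0.55·0.6176) ≈ 0.2826
After 'fold-or-call': P(aggressive) = 0.35·0.2826 / (0.35·0.2826 + 0.55·0.7174) ≈ 0.2004
After 'raise': P(aggressive) = 0.65·0.2004 / (0.65·0.2004 + 0.45·0.7996) ≈ 0.2658
After 'fold-or-call': P(aggressive) = 0.35·0.2658 / (0.35·0.2658 + 0.55·0.7342) ≈ 0.1873

0.187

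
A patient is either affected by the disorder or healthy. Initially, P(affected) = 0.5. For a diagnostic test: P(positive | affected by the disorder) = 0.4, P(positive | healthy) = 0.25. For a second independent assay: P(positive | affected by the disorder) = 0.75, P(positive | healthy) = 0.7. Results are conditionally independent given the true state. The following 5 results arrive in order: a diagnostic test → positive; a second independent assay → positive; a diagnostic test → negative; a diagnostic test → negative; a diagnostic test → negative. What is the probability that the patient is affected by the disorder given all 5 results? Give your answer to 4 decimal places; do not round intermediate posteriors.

After a diagnostic test='positive': P(affected) = 0.4·0.5000 / (0.4·0.5000 + 0.25·0.5000) ≈ 0.6154
After a second independent assay='positive': P(affected) = 0.75·0.6154 / (0.75·0.6154 + 0.7·0.3846) ≈ 0.6316
After a diagnostic test='negative': P(affected) = 0.6·0.6316 / (0.6·0.6316 + 0.75·0.3684) ≈ 0.5783
After a diagnostic test='negative': P(affected) = 0.6·0.5783 / (0.6·0.5783 + 0.75·0.4217) ≈ 0.5232
After a diagnostic test='negative': P(affected) = 0.6·0.5232 / (0.6·0.5232 + 0.75·0.4768) ≈ 0.4674

0.4674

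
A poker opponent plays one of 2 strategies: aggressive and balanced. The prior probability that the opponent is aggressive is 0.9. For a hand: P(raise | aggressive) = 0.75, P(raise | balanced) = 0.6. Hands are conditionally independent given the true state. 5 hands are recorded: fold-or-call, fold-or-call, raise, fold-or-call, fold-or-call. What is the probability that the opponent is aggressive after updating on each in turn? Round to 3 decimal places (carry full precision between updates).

After 'fold-or-call': P(aggressive) = 0.25·0.9000 / (0.25·0.9000 + 0.4·0.1000) ≈ 0.8491
After 'fold-or-call': P(aggressive) = 0.25·0.8491 / (0.25·0.8491 + 0.4·0.1509) ≈ 0.7785
After 'raise': P(aggressive) = 0.75·0.7785 / (0.75·0.7785 + 0.6·0.2215) ≈ 0.8146
After 'fold-or-call': P(aggressive) = 0.25·0.8146 / (0.25·0.8146 + 0.4·0.1854) ≈ 0.7331
After 'fold-or-call': P(aggressive) = 0.25·0.7331 / (0.25·0.7331 + 0.4·0.2669) ≈ 0.6319

0.632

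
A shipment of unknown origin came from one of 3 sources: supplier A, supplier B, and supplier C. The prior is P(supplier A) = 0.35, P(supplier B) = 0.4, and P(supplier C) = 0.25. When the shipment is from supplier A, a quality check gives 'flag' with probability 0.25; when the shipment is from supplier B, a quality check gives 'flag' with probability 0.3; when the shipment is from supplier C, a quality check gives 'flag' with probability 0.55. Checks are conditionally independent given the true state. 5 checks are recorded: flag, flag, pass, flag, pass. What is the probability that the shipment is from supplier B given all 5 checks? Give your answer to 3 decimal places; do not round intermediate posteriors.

After 'flag': normaliser = 0.25·0.3500 + 0.3·0.4000 + 0.55·0.2500; P(supplier A) ≈ 0.2536, P(supplier B) ≈ 0.3478, P(supplier C) ≈ 0.3986
After 'flag': normaliser = 0.25·0.2536 + 0.3·0.3478 + 0.55·0.3986; P(supplier A) ≈ 0.1639, P(supplier B) ≈ 0.2697, P(supplier C) ≈ 0.5665
After 'pass': normaliser = 0.75·0.1639 + 0.7·0.2697 + 0.45·0.5665; P(supplier A) ≈ 0.2169, P(supplier B) ≈ 0.3332, P(supplier C) ≈ 0.4499
After 'flag': normaliser = 0.25·0.2169 + 0.3·0.3332 + 0.55·0.4499; P(supplier A) ≈ 0.1350, P(supplier B) ≈ 0.2489, P(supplier C) ≈ 0.6161
After 'pass': normaliser = 0.75·0.1350 + 0.7·0.2489 + 0.45·0.6161; P(supplier A) ≈ 0.1832, P(supplier B) ≈ 0.3152, P(supplier C) ≈ 0.5016

0.315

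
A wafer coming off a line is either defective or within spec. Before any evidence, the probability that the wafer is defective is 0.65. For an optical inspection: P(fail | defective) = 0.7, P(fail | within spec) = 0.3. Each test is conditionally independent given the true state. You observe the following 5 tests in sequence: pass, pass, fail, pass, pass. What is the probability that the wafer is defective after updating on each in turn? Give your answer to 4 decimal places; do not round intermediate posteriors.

0.1275

Each posterior becomes the prior for the next update.
After 'pass': P(defective) = 0.3·0.6500 / (0.3·0.6500 + 0.7·0.3500) ≈ 0.4432
After 'pass': P(defective) = 0.3·0.4432 / (0.3·0.4432 + 0.7·0.5568) ≈ 0.2543
After 'fail': P(defective) = 0.7·0.2543 / (0.7·0.2543 + 0.3·0.7457) ≈ 0.4432
After 'pass': P(defective) = 0.3·0.4432 / (0.3·0.4432 + 0.7·0.5568) ≈ 0.2543
After 'pass': P(defective) = 0.3·0.2543 / (0.3·0.2543 + 0.7·0.7457) ≈ 0.1275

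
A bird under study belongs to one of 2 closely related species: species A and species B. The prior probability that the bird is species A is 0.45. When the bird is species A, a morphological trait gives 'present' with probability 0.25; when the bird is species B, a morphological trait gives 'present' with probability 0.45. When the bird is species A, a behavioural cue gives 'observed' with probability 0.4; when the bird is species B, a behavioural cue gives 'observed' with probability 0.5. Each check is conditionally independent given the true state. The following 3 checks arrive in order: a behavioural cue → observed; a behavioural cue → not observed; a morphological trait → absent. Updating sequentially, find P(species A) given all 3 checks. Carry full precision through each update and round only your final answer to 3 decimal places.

After a behavioural cue='observed': P(species A) = 0.4·0.4500 / (0.4·0.4500 + 0.5·0.5500) ≈ 0.3956
After a behavioural cue='not observed': P(species A) = 0.6·0.3956 / (0.6·0.3956 + 0.5·0.6044) ≈ 0.4399
After a morphological trait='absent': P(species A) = 0.75·0.4399 / (0.75·0.4399 + 0.55·0.5601) ≈ 0.5172

0.517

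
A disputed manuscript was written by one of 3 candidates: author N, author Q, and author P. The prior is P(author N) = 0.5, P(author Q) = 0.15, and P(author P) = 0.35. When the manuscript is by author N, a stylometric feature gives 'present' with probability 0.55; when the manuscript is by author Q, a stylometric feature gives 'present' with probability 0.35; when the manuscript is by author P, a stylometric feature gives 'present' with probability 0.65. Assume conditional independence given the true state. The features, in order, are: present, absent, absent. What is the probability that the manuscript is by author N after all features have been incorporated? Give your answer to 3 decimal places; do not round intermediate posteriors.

0.527

After 'present': normaliser = 0.55·0.5000 + 0.35·0.1500 + 0.65·0.3500; P(author N) ≈ 0.4955, P(author Q) ≈ 0.0946, P(author P) ≈ 0.4099
After 'absent': normaliser = 0.45·0.4955 + 0.65·0.0946 + 0.35·0.4099; P(author N) ≈ 0.5211, P(author Q) ≈ 0.1437, P(author P) ≈ 0.3353
After 'absent': normaliser = 0.45·0.5211 + 0.65·0.1437 + 0.35·0.3353; P(author N) ≈ 0.5267, P(author Q) ≈ 0.2098, P(author P) ≈ 0.2636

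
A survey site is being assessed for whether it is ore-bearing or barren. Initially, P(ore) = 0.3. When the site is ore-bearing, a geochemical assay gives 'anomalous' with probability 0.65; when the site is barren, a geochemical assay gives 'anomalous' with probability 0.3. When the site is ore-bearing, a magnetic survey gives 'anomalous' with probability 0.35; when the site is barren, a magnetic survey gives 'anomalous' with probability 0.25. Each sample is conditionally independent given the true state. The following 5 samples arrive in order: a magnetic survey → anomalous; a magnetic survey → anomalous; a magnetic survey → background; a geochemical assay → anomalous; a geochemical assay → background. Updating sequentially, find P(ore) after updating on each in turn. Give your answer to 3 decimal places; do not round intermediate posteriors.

After a magnetic survey='anomalous': P(ore) = 0.35·0.3000 / (0.35·0.3000 + 0.25·0.7000) ≈ 0.3750
After a magnetic survey='anomalous': P(ore) = 0.35·0.3750 / (0.35·0.3750 + 0.25·0.6250) ≈ 0.4565
After a magnetic survey='background': P(ore) = 0.65·0.4565 / (0.65·0.4565 + 0.75·0.5435) ≈ 0.4213
After a geochemical assay='anomalous': P(ore) = 0.65·0.4213 / (0.65·0.4213 + 0.3·0.5787) ≈ 0.6120
After a geochemical assay='background': P(ore) = 0.35·0.6120 / (0.35·0.6120 + 0.7·0.3880) ≈ 0.4409

0.441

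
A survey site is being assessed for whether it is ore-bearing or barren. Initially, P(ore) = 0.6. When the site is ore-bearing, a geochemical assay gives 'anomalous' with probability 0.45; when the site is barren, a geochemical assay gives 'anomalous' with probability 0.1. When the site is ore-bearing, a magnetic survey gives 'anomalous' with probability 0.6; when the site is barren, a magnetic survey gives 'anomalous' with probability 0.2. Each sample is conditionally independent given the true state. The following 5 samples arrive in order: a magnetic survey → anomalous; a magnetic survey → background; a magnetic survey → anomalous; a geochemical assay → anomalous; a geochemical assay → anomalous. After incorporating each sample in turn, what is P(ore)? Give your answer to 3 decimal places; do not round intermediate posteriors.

0.993

After a magnetic survey='anomalous': P(ore) = 0.6·0.6000 / (0.6·0.6000 + 0.2·0.4000) ≈ 0.8182
After a magnetic survey='background': P(ore) = 0.4·0.8182 / (0.4·0.8182 + 0.8·0.1818) ≈ 0.6923
After a magnetic survey='anomalous': P(ore) = 0.6·0.6923 / (0.6·0.6923 + 0.2·0.3077) ≈ 0.8710
After a geochemical assay='anomalous': P(ore) = 0.45·0.8710 / (0.45·0.8710 + 0.1·0.1290) ≈ 0.9681
After a geochemical assay='anomalous': P(ore) = 0.45·0.9681 / (0.45·0.9681 + 0.1·0.0319) ≈ 0.9927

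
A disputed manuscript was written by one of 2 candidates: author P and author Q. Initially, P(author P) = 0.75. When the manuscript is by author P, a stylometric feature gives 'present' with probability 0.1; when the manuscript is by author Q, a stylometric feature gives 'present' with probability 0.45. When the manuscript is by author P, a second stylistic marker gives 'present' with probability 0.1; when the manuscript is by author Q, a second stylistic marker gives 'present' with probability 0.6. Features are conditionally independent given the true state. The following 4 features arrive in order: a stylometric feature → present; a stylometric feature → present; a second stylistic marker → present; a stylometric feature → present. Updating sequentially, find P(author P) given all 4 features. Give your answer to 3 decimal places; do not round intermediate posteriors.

0.005

Apply Bayes' rule sequentially, carrying P(author P) forward.
After a stylometric feature='present': P(author P) = 0.1·0.7500 / (0.1·0.7500 + 0.45·0.2500) ≈ 0.4000
After a stylometric feature='present': P(author P) = 0.1·0.4000 / (0.1·0.4000 + 0.45·0.6000) ≈ 0.1290
After a second stylistic marker='present': P(author P) = 0.1·0.1290 / (0.1·0.1290 + 0.6·0.8710) ≈ 0.0241
After a stylometric feature='present': P(author P) = 0.1·0.0241 / (0.1·0.0241 + 0.45·0.9759) ≈ 0.0055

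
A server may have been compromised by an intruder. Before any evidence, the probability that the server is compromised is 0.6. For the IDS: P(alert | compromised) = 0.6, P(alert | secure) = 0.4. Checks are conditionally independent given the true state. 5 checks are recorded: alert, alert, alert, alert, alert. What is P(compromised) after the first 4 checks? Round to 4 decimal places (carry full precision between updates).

After 'alert': P(compromised) = 0.6·0.6000 / (0.6·0.6000 + 0.4·0.4000) ≈ 0.6923
After 'alert': P(compromised) = 0.6·0.6923 / (0.6·0.6923 + 0.4·0.3077) ≈ 0.7714
After 'alert': P(compromised) = 0.6·0.7714 / (0.6·0.7714 + 0.4·0.2286) ≈ 0.8351
After 'alert': P(compromised) = 0.6·0.8351 / (0.6·0.8351 + 0.4·0.1649) ≈ 0.8836

0.8836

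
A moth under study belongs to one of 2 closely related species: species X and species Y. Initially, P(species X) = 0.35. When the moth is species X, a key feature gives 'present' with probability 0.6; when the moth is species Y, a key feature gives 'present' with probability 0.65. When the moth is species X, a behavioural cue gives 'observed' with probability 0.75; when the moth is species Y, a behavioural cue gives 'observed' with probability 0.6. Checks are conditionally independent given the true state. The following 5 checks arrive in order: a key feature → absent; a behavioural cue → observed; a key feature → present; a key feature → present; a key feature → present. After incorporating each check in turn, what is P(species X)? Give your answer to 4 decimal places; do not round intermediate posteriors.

After a key feature='absent': P(species X) = 0.4·0.3500 / (0.4·0.3500 + 0.35·0.6500) ≈ 0.3810
After a behavioural cue='observed': P(species X) = 0.75·0.3810 / (0.75·0.3810 + 0.6·0.6190) ≈ 0.4348
After a key feature='present': P(species X) = 0.6·0.4348 / (0.6·0.4348 + 0.65·0.5652) ≈ 0.4152
After a key feature='present': P(species X) = 0.6·0.4152 / (0.6·0.4152 + 0.65·0.5848) ≈ 0.3959
After a key feature='present': P(species X) = 0.6·0.3959 / (0.6·0.3959 + 0.65·0.6041) ≈ 0.3770

0.3770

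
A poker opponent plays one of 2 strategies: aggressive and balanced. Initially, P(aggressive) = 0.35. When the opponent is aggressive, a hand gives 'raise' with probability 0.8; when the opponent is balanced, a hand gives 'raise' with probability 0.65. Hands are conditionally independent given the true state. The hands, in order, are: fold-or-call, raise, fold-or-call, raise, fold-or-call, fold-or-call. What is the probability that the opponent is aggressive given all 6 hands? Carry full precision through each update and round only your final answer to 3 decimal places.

0.080

After 'fold-or-call': P(aggressive) = 0.2·0.3500 / (0.2·0.3500 + 0.35·0.6500) ≈ 0.2353
After 'raise': P(aggressive) = 0.8·0.2353 / (0.8·0.2353 + 0.65·0.7647) ≈ 0.2747
After 'fold-or-call': P(aggressive) = 0.2·0.2747 / (0.2·0.2747 + 0.35·0.7253) ≈ 0.1779
After 'raise': P(aggressive) = 0.8·0.1779 / (0.8·0.1779 + 0.65·0.8221) ≈ 0.2103
After 'fold-or-call': P(aggressive) = 0.2·0.2103 / (0.2·0.2103 + 0.35·0.7897) ≈ 0.1321
After 'fold-or-call': P(aggressive) = 0.2·0.1321 / (0.2·0.1321 + 0.35·0.8679) ≈ 0.0800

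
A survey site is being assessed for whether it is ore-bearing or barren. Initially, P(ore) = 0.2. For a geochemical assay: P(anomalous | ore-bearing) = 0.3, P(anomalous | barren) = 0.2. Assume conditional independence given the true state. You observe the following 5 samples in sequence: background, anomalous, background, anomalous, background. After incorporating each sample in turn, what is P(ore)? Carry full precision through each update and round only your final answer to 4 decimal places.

Apply Bayes' rule sequentially, carrying P(ore) forward.
After 'background': P(ore) = 0.7·0.2000 / (0.7·0.2000 + 0.8·0.8000) ≈ 0.1795
After 'anomalous': P(ore) = 0.3·0.1795 / (0.3·0.1795 + 0.2·0.8205) ≈ 0.2471
After 'background': P(ore) = 0.7·0.2471 / (0.7·0.2471 + 0.8·0.7529) ≈ 0.2231
After 'anomalous': P(ore) = 0.3·0.2231 / (0.3·0.2231 + 0.2·0.7769) ≈ 0.3010
After 'background': P(ore) = 0.7·0.3010 / (0.7·0.3010 + 0.8·0.6990) ≈ 0.2737

0.2737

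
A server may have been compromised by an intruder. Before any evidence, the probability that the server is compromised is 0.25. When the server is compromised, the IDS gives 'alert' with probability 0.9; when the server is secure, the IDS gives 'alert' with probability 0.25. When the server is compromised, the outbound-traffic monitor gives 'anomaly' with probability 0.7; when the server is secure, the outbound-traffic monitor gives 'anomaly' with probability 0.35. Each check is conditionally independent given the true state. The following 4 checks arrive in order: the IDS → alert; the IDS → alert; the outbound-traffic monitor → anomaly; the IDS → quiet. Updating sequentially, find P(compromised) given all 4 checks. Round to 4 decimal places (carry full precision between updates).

Apply Bayes' rule sequentially, carrying P(compromised) forward.
After the IDS='alert': P(compromised) = 0.9·0.2500 / (0.9·0.2500 + 0.25·0.7500) ≈ 0.5455
After the IDS='alert': P(compromised) = 0.9·0.5455 / (0.9·0.5455 + 0.25·0.4545) ≈ 0.8120
After the outbound-traffic monitor='anomaly': P(compromised) = 0.7·0.8120 / (0.7·0.8120 + 0.35·0.1880) ≈ 0.8963
After the IDS='quiet': P(compromised) = 0.1·0.8963 / (0.1·0.8963 + 0.75·0.1037) ≈ 0.5353

0.5353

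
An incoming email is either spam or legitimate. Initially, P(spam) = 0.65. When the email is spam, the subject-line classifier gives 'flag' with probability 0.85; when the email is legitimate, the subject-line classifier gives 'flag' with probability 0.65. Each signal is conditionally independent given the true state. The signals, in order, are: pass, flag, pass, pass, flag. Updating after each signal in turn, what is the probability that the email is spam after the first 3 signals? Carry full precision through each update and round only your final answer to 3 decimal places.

0.308

Each posterior becomes the prior for the next update.
After 'pass': P(spam) = 0.15·0.6500 / (0.15·0.6500 + 0.35·0.3500) ≈ 0.4432
After 'flag': P(spam) = 0.85·0.4432 / (0.85·0.4432 + 0.65·0.5568) ≈ 0.5100
After 'pass': P(spam) = 0.15·0.5100 / (0.15·0.5100 + 0.35·0.4900) ≈ 0.3085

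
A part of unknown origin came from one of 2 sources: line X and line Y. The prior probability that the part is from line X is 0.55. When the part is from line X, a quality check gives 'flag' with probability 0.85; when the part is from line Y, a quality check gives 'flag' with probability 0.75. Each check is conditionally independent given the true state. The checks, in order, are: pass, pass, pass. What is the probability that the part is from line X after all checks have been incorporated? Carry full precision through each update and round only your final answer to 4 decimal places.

After 'pass': P(line X) = 0.15·0.5500 / (0.15·0.5500 + 0.25·0.4500) ≈ 0.4231
After 'pass': P(line X) = 0.15·0.4231 / (0.15·0.4231 + 0.25·0.5769) ≈ 0.3056
After 'pass': P(line X) = 0.15·0.3056 / (0.15·0.3056 + 0.25·0.6944) ≈ 0.2089

0.2089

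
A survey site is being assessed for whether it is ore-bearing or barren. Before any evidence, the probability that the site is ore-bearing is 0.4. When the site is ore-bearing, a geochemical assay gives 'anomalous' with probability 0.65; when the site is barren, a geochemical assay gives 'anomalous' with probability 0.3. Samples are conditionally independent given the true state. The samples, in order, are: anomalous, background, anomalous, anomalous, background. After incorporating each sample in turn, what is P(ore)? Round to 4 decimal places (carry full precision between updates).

After 'anomalous': P(ore) = 0.65·0.4000 / (0.65·0.4000 + 0.3·0.6000) ≈ 0.5909
After 'background': P(ore) = 0.35·0.5909 / (0.35·0.5909 + 0.7·0.4091) ≈ 0.4194
After 'anomalous': P(ore) = 0.65·0.4194 / (0.65·0.4194 + 0.3·0.5806) ≈ 0.6101
After 'anomalous': P(ore) = 0.65·0.6101 / (0.65·0.6101 + 0.3·0.3899) ≈ 0.7722
After 'background': P(ore) = 0.35·0.7722 / (0.35·0.7722 + 0.7·0.2278) ≈ 0.6290

0.6290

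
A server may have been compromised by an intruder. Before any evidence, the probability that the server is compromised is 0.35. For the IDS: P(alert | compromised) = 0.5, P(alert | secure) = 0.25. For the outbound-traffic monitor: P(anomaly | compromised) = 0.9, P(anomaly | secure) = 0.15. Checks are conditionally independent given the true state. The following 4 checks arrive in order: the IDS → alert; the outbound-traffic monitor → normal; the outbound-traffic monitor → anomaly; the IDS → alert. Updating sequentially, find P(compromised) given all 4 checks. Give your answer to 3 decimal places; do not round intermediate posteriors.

After the IDS='alert': P(compromised) = 0.5·0.3500 / (0.5·0.3500 + 0.25·0.6500) ≈ 0.5185
After the outbound-traffic monitor='normal': P(compromised) = 0.1·0.5185 / (0.1·0.5185 + 0.85·0.4815) ≈ 0.1124
After the outbound-traffic monitor='anomaly': P(compromised) = 0.9·0.1124 / (0.9·0.1124 + 0.15·0.8876) ≈ 0.4319
After the IDS='alert': P(compromised) = 0.5·0.4319 / (0.5·0.4319 + 0.25·0.5681) ≈ 0.6032

0.603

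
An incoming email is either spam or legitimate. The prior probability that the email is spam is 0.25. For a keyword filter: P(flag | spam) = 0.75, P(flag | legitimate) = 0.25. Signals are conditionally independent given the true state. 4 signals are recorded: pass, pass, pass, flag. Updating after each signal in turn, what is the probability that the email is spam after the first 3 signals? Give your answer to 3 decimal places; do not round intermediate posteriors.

0.012

After 'pass': P(spam) = 0.25·0.2500 / (0.25·0.2500 + 0.75·0.7500) ≈ 0.1000
After 'pass': P(spam) = 0.25·0.1000 / (0.25·0.1000 + 0.75·0.9000) ≈ 0.0357
After 'pass': P(spam) = 0.25·0.0357 / (0.25·0.0357 + 0.75·0.9643) ≈ 0.0122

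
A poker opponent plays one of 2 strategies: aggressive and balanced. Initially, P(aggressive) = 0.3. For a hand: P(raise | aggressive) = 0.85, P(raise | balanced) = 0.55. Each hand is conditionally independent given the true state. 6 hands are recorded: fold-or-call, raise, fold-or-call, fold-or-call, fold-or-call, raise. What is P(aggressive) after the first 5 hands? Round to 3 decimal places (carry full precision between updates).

0.008

Apply Bayes' rule sequentially, carrying P(aggressive) forward.
After 'fold-or-call': P(aggressive) = 0.15·0.3000 / (0.15·0.3000 + 0.45·0.7000) ≈ 0.1250
After 'raise': P(aggressive) = 0.85·0.1250 / (0.85·0.1250 + 0.55·0.8750) ≈ 0.1809
After 'fold-or-call': P(aggressive) = 0.15·0.1809 / (0.15·0.1809 + 0.45·0.8191) ≈ 0.0685
After 'fold-or-call': P(aggressive) = 0.15·0.0685 / (0.15·0.0685 + 0.45·0.9315) ≈ 0.0239
After 'fold-or-call': P(aggressive) = 0.15·0.0239 / (0.15·0.0239 + 0.45·0.9761) ≈ 0.0081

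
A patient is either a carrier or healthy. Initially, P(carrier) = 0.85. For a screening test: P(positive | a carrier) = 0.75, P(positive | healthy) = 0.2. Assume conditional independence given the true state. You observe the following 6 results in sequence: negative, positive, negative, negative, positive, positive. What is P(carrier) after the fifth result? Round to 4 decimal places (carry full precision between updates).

0.7086

After 'negative': P(carrier) = 0.25·0.8500 / (0.25·0.8500 + 0.8·0.1500) ≈ 0.6391
After 'positive': P(carrier) = 0.75·0.6391 / (0.75·0.6391 + 0.2·0.3609) ≈ 0.8691
After 'negative': P(carrier) = 0.25·0.8691 / (0.25·0.8691 + 0.8·0.1309) ≈ 0.6748
After 'negative': P(carrier) = 0.25·0.6748 / (0.25·0.6748 + 0.8·0.3252) ≈ 0.3934
After 'positive': P(carrier) = 0.75·0.3934 / (0.75·0.3934 + 0.2·0.6066) ≈ 0.7086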